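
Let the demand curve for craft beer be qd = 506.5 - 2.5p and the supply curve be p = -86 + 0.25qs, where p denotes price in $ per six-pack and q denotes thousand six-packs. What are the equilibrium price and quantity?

p* = 25, q* = 444

In direct form, qs = 344 + 4p.
Equating demand and supply, 506.5 - 2.5p = 344 + 4p gives 6.5p = 162.5, so p* = 25.
Plugging p* into demand: q* = 506.5 - 2.5(25) = 444.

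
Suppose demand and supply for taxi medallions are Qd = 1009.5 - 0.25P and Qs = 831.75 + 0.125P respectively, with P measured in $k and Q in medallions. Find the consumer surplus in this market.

Set Qd = Qs: 1009.5 - 0.25P = 831.75 + 0.125P, so 177.75 = 0.375P and P* = 474.
From the demand curve, Q* = 1009.5 - 0.25(474) = 891.
Demand choke price (Qd = 0): P = 1009.5/0.25 = 4038. Consumer surplus = ½ × (4038 - 474) × 891 = 1587762.

Consumer surplus = 1587762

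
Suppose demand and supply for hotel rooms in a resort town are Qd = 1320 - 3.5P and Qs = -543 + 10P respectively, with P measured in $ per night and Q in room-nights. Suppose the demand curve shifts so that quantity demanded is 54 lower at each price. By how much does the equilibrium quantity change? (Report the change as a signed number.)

At equilibrium Qd = Qs, so 1320 - 3.5P = -543 + 10P; collecting terms, 1863 = 13.5P and P* = 138.
Substitute back: Q* = 1320 - 3.5(138) = 837.
After the shift, demand is Qd = 1266 - 3.5P.
New equilibrium: 1809 = 13.5P, so P = 134 and Q = 797.
ΔQ = 797 - 837 = -40.

ΔQ = -40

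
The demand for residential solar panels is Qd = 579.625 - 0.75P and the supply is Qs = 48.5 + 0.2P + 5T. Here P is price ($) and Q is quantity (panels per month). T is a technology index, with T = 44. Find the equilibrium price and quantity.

With T = 44, supply is Qs = 268.5 + 0.2P.
At equilibrium Qd = Qs, so 579.625 - 0.75P = 268.5 + 0.2P; collecting terms, 311.125 = 0.95P and P* = 327.5.
From the demand curve, Q* = 579.625 - 0.75(327.5) = 334.

P* = 327.5, Q* = 334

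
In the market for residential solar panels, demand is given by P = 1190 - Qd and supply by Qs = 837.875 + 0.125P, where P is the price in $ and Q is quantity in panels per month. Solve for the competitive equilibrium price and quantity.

P* = 313, Q* = 877

Inverting to quantity form: Qd = 1190 - P.
Equating demand and supply, 1190 - P = 837.875 + 0.125P gives 1.125P = 352.125, so P* = 313.
Then Q* = 1190 - 313 = 877.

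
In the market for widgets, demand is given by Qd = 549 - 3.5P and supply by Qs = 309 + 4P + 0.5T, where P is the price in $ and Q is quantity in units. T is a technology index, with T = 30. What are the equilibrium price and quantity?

With T = 30, supply is Qs = 324 + 4P.
Set Qd = Qs: 549 - 3.5P = 324 + 4P, so 225 = 7.5P and P* = 30.
From the demand curve, Q* = 549 - 3.5(30) = 444.

P* = 30, Q* = 444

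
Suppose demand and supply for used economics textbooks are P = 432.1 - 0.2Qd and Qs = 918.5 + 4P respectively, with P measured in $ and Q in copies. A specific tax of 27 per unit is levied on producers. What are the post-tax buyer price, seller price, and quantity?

P_b = 150, P_s = 123, Q = 1410.5

In direct form, Qd = 2160.5 - 5P.
The tax drives a wedge P_b - P_s = 27. Substituting P_s = P_b - 27 into supply: Qs = 810.5 + 4P_b.
Equate demand and the shifted supply: 2160.5 - 5P_b = 810.5 + 4P_b, giving 9P_b = 1350, so P_b = 150.
So P_s = 123 and the quantity traded is Q = 2160.5 - 5(150) = 1410.5.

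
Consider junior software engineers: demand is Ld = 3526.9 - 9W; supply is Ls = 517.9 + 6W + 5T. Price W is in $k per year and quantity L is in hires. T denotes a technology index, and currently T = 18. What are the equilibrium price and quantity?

W* = 194.6, L* = 1775.5

With T = 18, supply is Ls = 607.9 + 6W.
At equilibrium Ld = Ls, so 3526.9 - 9W = 607.9 + 6W; collecting terms, 2919 = 15W and W* = 194.6.
Then L* = 3526.9 - 9(194.6) = 1775.5.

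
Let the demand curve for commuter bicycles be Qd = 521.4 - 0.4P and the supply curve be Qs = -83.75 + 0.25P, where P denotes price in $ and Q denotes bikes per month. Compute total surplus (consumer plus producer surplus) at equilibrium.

Total surplus = 72153.25

The market clears where 521.4 - 0.4P = -83.75 + 0.25P. Rearranging, 0.65P = 605.15, hence P* = 931.
Plugging P* into demand: Q* = 521.4 - 0.4(931) = 149.
Demand choke price = 1303.5; supply choke price = 335. CS = ½(1303.5 - 931)(149) = 27751.25; PS = ½(931 - 335)(149) = 44402. Total surplus = 72153.25.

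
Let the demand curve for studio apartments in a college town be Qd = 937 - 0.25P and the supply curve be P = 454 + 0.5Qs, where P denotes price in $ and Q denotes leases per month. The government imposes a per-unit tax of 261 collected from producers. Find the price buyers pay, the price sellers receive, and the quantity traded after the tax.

P_b = 1052, P_s = 791, Q = 674

Solving each curve for Q: Qs = -908 + 2P.
The tax drives a wedge P_b - P_s = 261. Substituting P_s = P_b - 261 into supply: Qs = -1430 + 2P_b.
Market clearing requires 937 - 0.25P_b = -1430 + 2P_b; hence 2367 = 2.25P_b and P_b = 1052.
So P_s = 791 and the quantity traded is Q = 937 - 0.25(1052) = 674.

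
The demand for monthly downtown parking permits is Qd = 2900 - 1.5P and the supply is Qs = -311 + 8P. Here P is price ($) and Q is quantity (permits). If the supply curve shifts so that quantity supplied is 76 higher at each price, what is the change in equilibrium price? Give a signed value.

ΔP = -8

At equilibrium Qd = Qs, so 2900 - 1.5P = -311 + 8P; collecting terms, 3211 = 9.5P and P* = 338.
From the demand curve, Q* = 2900 - 1.5(338) = 2393.
After the shift, supply is Qs = -235 + 8P.
The new intersection has 3135 = 9.5P, i.e. P = 330, Q = 2405.
ΔP = 330 - 338 = -8.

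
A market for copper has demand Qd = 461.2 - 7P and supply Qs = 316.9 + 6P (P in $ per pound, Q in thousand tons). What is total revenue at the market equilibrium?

Total revenue = 4256.85

Set Qd = Qs: 461.2 - 7P = 316.9 + 6P, so 144.3 = 13P and P* = 11.1.
Then Q* = 461.2 - 7(11.1) = 383.5.
Total revenue = P* × Q* = 11.1 × 383.5 = 4256.85.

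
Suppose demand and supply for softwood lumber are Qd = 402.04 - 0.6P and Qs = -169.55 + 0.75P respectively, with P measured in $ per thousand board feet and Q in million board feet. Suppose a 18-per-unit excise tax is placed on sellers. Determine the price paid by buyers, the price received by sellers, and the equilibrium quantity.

P_b = 433.4, P_s = 415.4, Q = 142

With a tax of 18 on sellers, they supply based on the net price P_s = P_b - 18, so Qs = -183.05 + 0.75P_b.
Market clearing requires 402.04 - 0.6P_b = -183.05 + 0.75P_b; hence 585.09 = 1.35P_b and P_b = 433.4.
So P_s = 415.4 and the quantity traded is Q = 402.04 - 0.6(433.4) = 142.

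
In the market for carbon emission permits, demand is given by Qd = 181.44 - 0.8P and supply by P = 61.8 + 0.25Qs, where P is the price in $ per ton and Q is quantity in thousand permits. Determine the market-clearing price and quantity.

Rewriting in direct form: Qs = -247.2 + 4P.
Equating demand and supply, 181.44 - 0.8P = -247.2 + 4P gives 4.8P = 428.64, so P* = 89.3.
Plugging P* into demand: Q* = 181.44 - 0.8(89.3) = 110.

P* = 89.3, Q* = 110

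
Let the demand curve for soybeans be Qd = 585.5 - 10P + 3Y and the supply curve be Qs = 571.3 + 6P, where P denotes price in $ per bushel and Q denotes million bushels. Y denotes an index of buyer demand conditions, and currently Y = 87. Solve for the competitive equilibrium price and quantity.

With Y = 87, demand is Qd = 846.5 - 10P.
Set Qd = Qs: 846.5 - 10P = 571.3 + 6P, so 275.2 = 16P and P* = 17.2.
From the demand curve, Q* = 846.5 - 10(17.2) = 674.5.

P* = 17.2, Q* = 674.5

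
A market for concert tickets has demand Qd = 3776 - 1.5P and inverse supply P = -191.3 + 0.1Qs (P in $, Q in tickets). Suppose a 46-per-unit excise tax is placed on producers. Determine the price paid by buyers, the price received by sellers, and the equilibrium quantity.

Solving each curve for Q: Qs = 1913 + 10P.
Producers keep P_s = P_b - 46 per unit, so supply in terms of the buyer price is Qs = 1453 + 10P_b.
Set Qd = Qs: 3776 - 1.5P_b = 1453 + 10P_b, so 2323 = 11.5P_b and P_b = 202.
So P_s = 156 and the quantity traded is Q = 3776 - 1.5(202) = 3473.

P_b = 202, P_s = 156, Q = 3473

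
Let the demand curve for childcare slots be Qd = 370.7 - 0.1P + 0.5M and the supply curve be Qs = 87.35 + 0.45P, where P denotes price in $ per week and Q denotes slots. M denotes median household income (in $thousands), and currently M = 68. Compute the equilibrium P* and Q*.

With M = 68, demand is Qd = 404.7 - 0.1P.
Set Qd = Qs: 404.7 - 0.1P = 87.35 + 0.45P, so 317.35 = 0.55P and P* = 577.
Then Q* = 404.7 - 0.1(577) = 347.

P* = 577, Q* = 347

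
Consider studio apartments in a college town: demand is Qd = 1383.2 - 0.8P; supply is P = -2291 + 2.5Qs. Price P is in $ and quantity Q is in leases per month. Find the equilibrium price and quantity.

P* = 389, Q* = 1072

In direct form, Qs = 916.4 + 0.4P.
Equating demand and supply, 1383.2 - 0.8P = 916.4 + 0.4P gives 1.2P = 466.8, so P* = 389.
Then Q* = 1383.2 - 0.8(389) = 1072.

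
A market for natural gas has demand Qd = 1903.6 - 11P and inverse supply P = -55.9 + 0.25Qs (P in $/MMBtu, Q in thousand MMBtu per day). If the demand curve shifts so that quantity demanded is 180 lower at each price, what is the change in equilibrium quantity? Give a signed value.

ΔQ = -48

Rewriting in direct form: Qs = 223.6 + 4P.
Equating demand and supply, 1903.6 - 11P = 223.6 + 4P gives 15P = 1680, so P* = 112.
From the demand curve, Q* = 1903.6 - 11(112) = 671.6.
After the shift, demand is Qd = 1723.6 - 11P.
The new intersection has 1500 = 15P, i.e. P = 100, Q = 623.6.
ΔQ = 623.6 - 671.6 = -48.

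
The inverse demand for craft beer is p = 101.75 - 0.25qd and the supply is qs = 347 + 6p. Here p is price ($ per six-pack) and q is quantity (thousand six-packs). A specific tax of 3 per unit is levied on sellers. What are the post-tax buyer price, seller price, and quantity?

In direct form, qd = 407 - 4p.
The tax drives a wedge p_b - p_s = 3. Substituting p_s = p_b - 3 into supply: qs = 329 + 6p_b.
Market clearing requires 407 - 4p_b = 329 + 6p_b; hence 78 = 10p_b and p_b = 7.8.
Then p_s = 7.8 - 3 = 4.8 and q = 407 - 4(7.8) = 375.8.

p_b = 7.8, p_s = 4.8, q = 375.8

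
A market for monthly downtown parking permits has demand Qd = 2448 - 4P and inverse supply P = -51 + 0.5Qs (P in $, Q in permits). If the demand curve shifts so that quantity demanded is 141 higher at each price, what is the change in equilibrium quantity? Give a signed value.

In direct form, Qs = 102 + 2P.
Equating demand and supply, 2448 - 4P = 102 + 2P gives 6P = 2346, so P* = 391.
Substitute back: Q* = 2448 - 4(391) = 884.
After the shift, demand is Qd = 2589 - 4P.
The new intersection has 2487 = 6P, i.e. P = 414.5, Q = 931.
ΔQ = 931 - 884 = 47.

ΔQ = 47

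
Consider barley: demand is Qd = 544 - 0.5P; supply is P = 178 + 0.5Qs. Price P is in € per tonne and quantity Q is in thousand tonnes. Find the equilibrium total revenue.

Solving each curve for Q: Qs = -356 + 2P.
The market clears where 544 - 0.5P = -356 + 2P. Rearranging, 2.5P = 900, hence P* = 360.
Then Q* = 544 - 0.5(360) = 364.
Total revenue = P* × Q* = 360 × 364 = 131040.

Total revenue = 131040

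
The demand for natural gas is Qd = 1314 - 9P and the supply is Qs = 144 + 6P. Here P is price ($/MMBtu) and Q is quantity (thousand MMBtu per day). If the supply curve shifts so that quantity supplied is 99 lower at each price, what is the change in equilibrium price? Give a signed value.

Set Qd = Qs: 1314 - 9P = 144 + 6P, so 1170 = 15P and P* = 78.
Then Q* = 1314 - 9(78) = 612.
After the shift, supply is Qs = 45 + 6P.
New equilibrium: 1269 = 15P, so P = 84.6 and Q = 552.6.
ΔP = 84.6 - 78 = 6.6.

ΔP = 6.6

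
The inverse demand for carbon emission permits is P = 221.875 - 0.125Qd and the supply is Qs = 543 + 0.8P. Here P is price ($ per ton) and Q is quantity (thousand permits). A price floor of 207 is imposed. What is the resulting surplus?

Inverting to quantity form: Qd = 1775 - 8P.
Evaluating both curves at the floor price 207 gives Qd = 119, Qs = 708.6.
Surplus = Qs - Qd = 708.6 - 119 = 589.6.

Surplus = 589.6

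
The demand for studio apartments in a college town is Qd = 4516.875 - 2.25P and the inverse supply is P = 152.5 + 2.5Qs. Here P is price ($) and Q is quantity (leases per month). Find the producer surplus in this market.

Rewriting in direct form: Qs = -61 + 0.4P.
Equating demand and supply, 4516.875 - 2.25P = -61 + 0.4P gives 2.65P = 4577.875, so P* = 1727.5.
Substitute back: Q* = 4516.875 - 2.25(1727.5) = 630.
Supply choke price (Qs = 0): P = 152.5. Producer surplus = ½ × (1727.5 - 152.5) × 630 = 496125.

Producer surplus = 496125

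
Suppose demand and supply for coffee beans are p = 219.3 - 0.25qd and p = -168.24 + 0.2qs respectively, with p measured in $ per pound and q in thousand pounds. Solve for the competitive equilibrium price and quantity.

In direct form, qd = 877.2 - 4p and qs = 841.2 + 5p.
Set qd = qs: 877.2 - 4p = 841.2 + 5p, so 36 = 9p and p* = 4.
Then q* = 877.2 - 4(4) = 861.2.

p* = 4, q* = 861.2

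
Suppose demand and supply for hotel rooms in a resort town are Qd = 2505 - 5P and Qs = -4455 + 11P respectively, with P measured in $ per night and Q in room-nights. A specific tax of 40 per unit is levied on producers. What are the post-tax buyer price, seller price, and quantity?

P_b = 462.5, P_s = 422.5, Q = 192.5

The tax drives a wedge P_b - P_s = 40. Substituting P_s = P_b - 40 into supply: Qs = -4895 + 11P_b.
Equate demand and the shifted supply: 2505 - 5P_b = -4895 + 11P_b, giving 16P_b = 7400, so P_b = 462.5.
So P_s = 422.5 and the quantity traded is Q = 2505 - 5(462.5) = 192.5.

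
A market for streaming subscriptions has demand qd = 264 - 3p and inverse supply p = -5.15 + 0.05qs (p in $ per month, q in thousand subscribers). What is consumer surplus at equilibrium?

Consumer surplus = 9841.5

In direct form, qs = 103 + 20p.
Set qd = qs: 264 - 3p = 103 + 20p, so 161 = 23p and p* = 7.
Substitute back: q* = 264 - 3(7) = 243.
Demand choke price (qd = 0): p = 264/3 = 88. Consumer surplus = ½ × (88 - 7) × 243 = 9841.5.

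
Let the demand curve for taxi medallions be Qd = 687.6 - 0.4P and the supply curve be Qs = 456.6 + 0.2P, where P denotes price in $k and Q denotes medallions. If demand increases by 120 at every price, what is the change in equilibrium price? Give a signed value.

ΔP = 200

The market clears where 687.6 - 0.4P = 456.6 + 0.2P. Rearranging, 0.6P = 231, hence P* = 385.
From the demand curve, Q* = 687.6 - 0.4(385) = 533.6.
After the shift, demand is Qd = 807.6 - 0.4P.
Re-solving, 0.6P = 351 gives P = 585 and Q = 573.6.
ΔP = 585 - 385 = 200.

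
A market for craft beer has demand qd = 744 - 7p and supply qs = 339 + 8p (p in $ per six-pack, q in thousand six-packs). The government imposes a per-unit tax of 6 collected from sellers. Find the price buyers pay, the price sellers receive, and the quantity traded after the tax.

Sellers keep p_s = p_b - 6 per unit, so supply in terms of the buyer price is qs = 291 + 8p_b.
Market clearing requires 744 - 7p_b = 291 + 8p_b; hence 453 = 15p_b and p_b = 30.2.
Then p_s = 30.2 - 6 = 24.2 and q = 744 - 7(30.2) = 532.6.

p_b = 30.2, p_s = 24.2, q = 532.6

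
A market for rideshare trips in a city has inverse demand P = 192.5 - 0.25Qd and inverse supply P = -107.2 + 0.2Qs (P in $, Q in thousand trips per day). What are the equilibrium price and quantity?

P* = 26, Q* = 666

Rewriting in direct form: Qd = 770 - 4P and Qs = 536 + 5P.
Set Qd = Qs: 770 - 4P = 536 + 5P, so 234 = 9P and P* = 26.
Substitute back: Q* = 770 - 4(26) = 666.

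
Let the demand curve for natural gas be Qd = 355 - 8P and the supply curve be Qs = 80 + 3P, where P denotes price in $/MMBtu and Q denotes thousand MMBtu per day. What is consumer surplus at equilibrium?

At equilibrium Qd = Qs, so 355 - 8P = 80 + 3P; collecting terms, 275 = 11P and P* = 25.
Plugging P* into demand: Q* = 355 - 8(25) = 155.
Demand choke price (Qd = 0): P = 355/8 = 44.375. Consumer surplus = ½ × (44.375 - 25) × 155 = 1501.5625.

Consumer surplus = 1501.5625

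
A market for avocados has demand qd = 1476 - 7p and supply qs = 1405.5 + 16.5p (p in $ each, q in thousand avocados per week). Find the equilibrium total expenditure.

Total expenditure = 4365

Set qd = qs: 1476 - 7p = 1405.5 + 16.5p, so 70.5 = 23.5p and p* = 3.
Substitute back: q* = 1476 - 7(3) = 1455.
Total expenditure = p* × q* = 3 × 1455 = 4365.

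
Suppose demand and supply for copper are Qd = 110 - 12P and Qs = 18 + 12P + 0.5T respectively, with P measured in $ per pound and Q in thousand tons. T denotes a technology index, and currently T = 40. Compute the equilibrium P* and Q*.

With T = 40, supply is Qs = 38 + 12P.
The market clears where 110 - 12P = 38 + 12P. Rearranging, 24P = 72, hence P* = 3.
Plugging P* into demand: Q* = 110 - 12(3) = 74.

P* = 3, Q* = 74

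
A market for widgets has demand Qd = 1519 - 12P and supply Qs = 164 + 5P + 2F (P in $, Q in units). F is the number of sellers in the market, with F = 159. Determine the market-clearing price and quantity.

P* = 61, Q* = 787

With F = 159, supply is Qs = 482 + 5P.
The market clears where 1519 - 12P = 482 + 5P. Rearranging, 17P = 1037, hence P* = 61.
From the demand curve, Q* = 1519 - 12(61) = 787.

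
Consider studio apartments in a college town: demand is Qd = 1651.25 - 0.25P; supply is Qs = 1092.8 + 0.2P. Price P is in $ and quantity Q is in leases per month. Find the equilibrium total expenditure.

At equilibrium Qd = Qs, so 1651.25 - 0.25P = 1092.8 + 0.2P; collecting terms, 558.45 = 0.45P and P* = 1241.
Then Q* = 1651.25 - 0.25(1241) = 1341.
Total expenditure = P* × Q* = 1241 × 1341 = 1664181.

Total expenditure = 1664181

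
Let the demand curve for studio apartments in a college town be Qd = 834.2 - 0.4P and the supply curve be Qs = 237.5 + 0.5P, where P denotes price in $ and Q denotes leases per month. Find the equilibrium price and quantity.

P* = 663, Q* = 569

At equilibrium Qd = Qs, so 834.2 - 0.4P = 237.5 + 0.5P; collecting terms, 596.7 = 0.9P and P* = 663.
Substitute back: Q* = 834.2 - 0.4(663) = 569.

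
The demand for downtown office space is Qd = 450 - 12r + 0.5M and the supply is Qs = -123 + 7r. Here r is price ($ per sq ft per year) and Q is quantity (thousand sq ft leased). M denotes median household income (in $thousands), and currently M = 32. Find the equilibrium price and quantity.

r* = 31, Q* = 94

With M = 32, demand is Qd = 466 - 12r.
Set Qd = Qs: 466 - 12r = -123 + 7r, so 589 = 19r and r* = 31.
Then Q* = 466 - 12(31) = 94.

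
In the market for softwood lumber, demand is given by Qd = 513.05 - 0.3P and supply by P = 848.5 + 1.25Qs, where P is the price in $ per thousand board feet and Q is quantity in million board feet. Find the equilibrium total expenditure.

Solving each curve for Q: Qs = -678.8 + 0.8P.
The market clears where 513.05 - 0.3P = -678.8 + 0.8P. Rearranging, 1.1P = 1191.85, hence P* = 1083.5.
Substitute back: Q* = 513.05 - 0.3(1083.5) = 188.
Total expenditure = P* × Q* = 1083.5 × 188 = 203698.

Total expenditure = 203698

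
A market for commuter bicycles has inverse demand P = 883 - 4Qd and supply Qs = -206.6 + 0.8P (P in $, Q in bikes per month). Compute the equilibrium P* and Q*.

Rewriting in direct form: Qd = 220.75 - 0.25P.
At equilibrium Qd = Qs, so 220.75 - 0.25P = -206.6 + 0.8P; collecting terms, 427.35 = 1.05P and P* = 407.
From the demand curve, Q* = 220.75 - 0.25(407) = 119.

P* = 407, Q* = 119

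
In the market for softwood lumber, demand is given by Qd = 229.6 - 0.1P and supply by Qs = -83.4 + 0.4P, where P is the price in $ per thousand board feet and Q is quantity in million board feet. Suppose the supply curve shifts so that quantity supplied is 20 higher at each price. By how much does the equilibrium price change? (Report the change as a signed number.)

Equating demand and supply, 229.6 - 0.1P = -83.4 + 0.4P gives 0.5P = 313, so P* = 626.
From the demand curve, Q* = 229.6 - 0.1(626) = 167.
After the shift, supply is Qs = -63.4 + 0.4P.
Re-solving, 0.5P = 293 gives P = 586 and Q = 171.
ΔP = 586 - 626 = -40.

ΔP = -40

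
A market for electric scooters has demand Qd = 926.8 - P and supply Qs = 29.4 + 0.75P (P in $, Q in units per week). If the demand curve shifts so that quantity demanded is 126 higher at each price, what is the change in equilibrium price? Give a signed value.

Equating demand and supply, 926.8 - P = 29.4 + 0.75P gives 1.75P = 897.4, so P* = 512.8.
From the demand curve, Q* = 926.8 - 512.8 = 414.
After the shift, demand is Qd = 1052.8 - P.
Re-solving, 1.75P = 1023.4 gives P = 584.8 and Q = 468.
ΔP = 584.8 - 512.8 = 72.

ΔP = 72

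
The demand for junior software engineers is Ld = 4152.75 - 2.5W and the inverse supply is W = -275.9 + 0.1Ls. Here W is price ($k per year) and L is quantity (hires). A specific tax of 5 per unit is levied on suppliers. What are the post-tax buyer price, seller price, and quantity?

W_b = 115.5, W_s = 110.5, L = 3864

Rewriting in direct form: Ls = 2759 + 10W.
The tax drives a wedge W_b - W_s = 5. Substituting W_s = W_b - 5 into supply: Ls = 2709 + 10W_b.
Set Ld = Ls: 4152.75 - 2.5W_b = 2709 + 10W_b, so 1443.75 = 12.5W_b and W_b = 115.5.
So W_s = 110.5 and the quantity traded is L = 4152.75 - 2.5(115.5) = 3864.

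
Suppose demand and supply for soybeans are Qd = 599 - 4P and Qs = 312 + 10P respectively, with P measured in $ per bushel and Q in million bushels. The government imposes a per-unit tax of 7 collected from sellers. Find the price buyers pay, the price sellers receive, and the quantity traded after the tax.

With a tax of 7 on sellers, they supply based on the net price P_s = P_b - 7, so Qs = 242 + 10P_b.
Set Qd = Qs: 599 - 4P_b = 242 + 10P_b, so 357 = 14P_b and P_b = 25.5.
Then P_s = 25.5 - 7 = 18.5 and Q = 599 - 4(25.5) = 497.

P_b = 25.5, P_s = 18.5, Q = 497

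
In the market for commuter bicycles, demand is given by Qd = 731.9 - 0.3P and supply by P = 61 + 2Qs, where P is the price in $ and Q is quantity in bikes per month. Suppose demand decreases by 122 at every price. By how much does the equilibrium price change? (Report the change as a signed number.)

In direct form, Qs = -30.5 + 0.5P.
At equilibrium Qd = Qs, so 731.9 - 0.3P = -30.5 + 0.5P; collecting terms, 762.4 = 0.8P and P* = 953.
From the demand curve, Q* = 731.9 - 0.3(953) = 446.
After the shift, demand is Qd = 609.9 - 0.3P.
Re-solving, 0.8P = 640.4 gives P = 800.5 and Q = 369.75.
ΔP = 800.5 - 953 = -152.5.

ΔP = -152.5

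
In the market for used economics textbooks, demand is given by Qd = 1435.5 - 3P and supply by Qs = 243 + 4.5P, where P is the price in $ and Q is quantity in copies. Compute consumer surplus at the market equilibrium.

Equating demand and supply, 1435.5 - 3P = 243 + 4.5P gives 7.5P = 1192.5, so P* = 159.
From the demand curve, Q* = 1435.5 - 3(159) = 958.5.
Demand choke price (Qd = 0): P = 1435.5/3 = 478.5. Consumer surplus = ½ × (478.5 - 159) × 958.5 = 153120.375.

Consumer surplus = 153120.375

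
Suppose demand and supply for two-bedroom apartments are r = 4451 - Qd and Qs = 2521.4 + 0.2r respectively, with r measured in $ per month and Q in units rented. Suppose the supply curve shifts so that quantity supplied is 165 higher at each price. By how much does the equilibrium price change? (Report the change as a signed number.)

Δr = -137.5

In direct form, Qd = 4451 - r.
Equating demand and supply, 4451 - r = 2521.4 + 0.2r gives 1.2r = 1929.6, so r* = 1608.
Substitute back: Q* = 4451 - 1608 = 2843.
After the shift, supply is Qs = 2686.4 + 0.2r.
Re-solving, 1.2r = 1764.6 gives r = 1470.5 and Q = 2980.5.
Δr = 1470.5 - 1608 = -137.5.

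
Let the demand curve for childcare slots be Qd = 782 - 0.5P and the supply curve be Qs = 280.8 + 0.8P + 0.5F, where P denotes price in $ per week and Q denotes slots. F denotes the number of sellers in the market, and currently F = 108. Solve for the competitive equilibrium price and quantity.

P* = 344, Q* = 610

With F = 108, supply is Qs = 334.8 + 0.8P.
Set Qd = Qs: 782 - 0.5P = 334.8 + 0.8P, so 447.2 = 1.3P and P* = 344.
Substitute back: Q* = 782 - 0.5(344) = 610.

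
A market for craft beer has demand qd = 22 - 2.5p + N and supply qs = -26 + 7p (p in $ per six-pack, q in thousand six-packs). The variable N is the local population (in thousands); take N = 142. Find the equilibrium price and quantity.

With N = 142, demand is qd = 164 - 2.5p.
Set qd = qs: 164 - 2.5p = -26 + 7p, so 190 = 9.5p and p* = 20.
Substitute back: q* = 164 - 2.5(20) = 114.

p* = 20, q* = 114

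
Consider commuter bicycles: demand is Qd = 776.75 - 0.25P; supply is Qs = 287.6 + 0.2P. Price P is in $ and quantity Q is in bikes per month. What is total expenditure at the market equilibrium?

The market clears where 776.75 - 0.25P = 287.6 + 0.2P. Rearranging, 0.45P = 489.15, hence P* = 1087.
Plugging P* into demand: Q* = 776.75 - 0.25(1087) = 505.
Total expenditure = P* × Q* = 1087 × 505 = 548935.

Total expenditure = 548935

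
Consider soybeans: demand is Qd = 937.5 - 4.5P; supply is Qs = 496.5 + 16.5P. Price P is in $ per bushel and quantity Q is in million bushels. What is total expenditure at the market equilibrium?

The market clears where 937.5 - 4.5P = 496.5 + 16.5P. Rearranging, 21P = 441, hence P* = 21.
Then Q* = 937.5 - 4.5(21) = 843.
Total expenditure = P* × Q* = 21 × 843 = 17703.

Total expenditure = 17703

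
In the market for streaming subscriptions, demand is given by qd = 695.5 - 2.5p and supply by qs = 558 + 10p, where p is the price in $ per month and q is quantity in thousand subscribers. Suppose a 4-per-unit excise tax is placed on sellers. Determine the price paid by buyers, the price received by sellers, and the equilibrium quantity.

p_b = 14.2, p_s = 10.2, q = 660

The tax drives a wedge p_b - p_s = 4. Substituting p_s = p_b - 4 into supply: qs = 518 + 10p_b.
Set qd = qs: 695.5 - 2.5p_b = 518 + 10p_b, so 177.5 = 12.5p_b and p_b = 14.2.
So p_s = 10.2 and the quantity traded is q = 695.5 - 2.5(14.2) = 660.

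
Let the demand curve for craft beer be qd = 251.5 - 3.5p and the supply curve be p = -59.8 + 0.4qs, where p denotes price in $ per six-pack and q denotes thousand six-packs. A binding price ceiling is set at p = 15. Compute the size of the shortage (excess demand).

Shortage = 12

Solving each curve for q: qs = 149.5 + 2.5p.
With p fixed at 15, quantity demanded is 199 and quantity supplied is 187.
Shortage = qd - qs = 199 - 187 = 12.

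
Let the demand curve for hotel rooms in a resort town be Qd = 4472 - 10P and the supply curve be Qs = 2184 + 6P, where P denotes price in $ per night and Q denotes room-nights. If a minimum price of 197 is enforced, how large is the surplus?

Surplus = 864

Evaluating both curves at the floor price 197 gives Qd = 2502, Qs = 3366.
Surplus = Qs - Qd = 3366 - 2502 = 864.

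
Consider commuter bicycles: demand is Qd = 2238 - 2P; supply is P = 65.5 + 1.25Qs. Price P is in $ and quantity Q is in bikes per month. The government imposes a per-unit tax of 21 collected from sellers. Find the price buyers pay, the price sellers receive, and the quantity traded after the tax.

P_b = 824, P_s = 803, Q = 590

In direct form, Qs = -52.4 + 0.8P.
The tax drives a wedge P_b - P_s = 21. Substituting P_s = P_b - 21 into supply: Qs = -69.2 + 0.8P_b.
Equate demand and the shifted supply: 2238 - 2P_b = -69.2 + 0.8P_b, giving 2.8P_b = 2307.2, so P_b = 824.
Then P_s = 824 - 21 = 803 and Q = 2238 - 2(824) = 590.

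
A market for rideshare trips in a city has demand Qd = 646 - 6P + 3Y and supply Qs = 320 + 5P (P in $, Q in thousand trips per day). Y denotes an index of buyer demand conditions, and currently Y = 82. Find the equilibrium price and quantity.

With Y = 82, demand is Qd = 892 - 6P.
Set Qd = Qs: 892 - 6P = 320 + 5P, so 572 = 11P and P* = 52.
Plugging P* into demand: Q* = 892 - 6(52) = 580.

P* = 52, Q* = 580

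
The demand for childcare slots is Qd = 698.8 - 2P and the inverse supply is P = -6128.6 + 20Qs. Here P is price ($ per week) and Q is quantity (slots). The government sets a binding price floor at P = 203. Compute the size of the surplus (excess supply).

Surplus = 23.78

Inverting to quantity form: Qs = 306.43 + 0.05P.
Evaluating both curves at the floor price 203 gives Qd = 292.8, Qs = 316.58.
Surplus = Qs - Qd = 316.58 - 292.8 = 23.78.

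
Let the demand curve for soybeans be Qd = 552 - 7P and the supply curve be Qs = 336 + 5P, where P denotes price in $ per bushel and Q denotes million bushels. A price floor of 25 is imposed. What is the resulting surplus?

At P = 25: Qd = 377 and Qs = 461.
Surplus = Qs - Qd = 461 - 377 = 84.

Surplus = 84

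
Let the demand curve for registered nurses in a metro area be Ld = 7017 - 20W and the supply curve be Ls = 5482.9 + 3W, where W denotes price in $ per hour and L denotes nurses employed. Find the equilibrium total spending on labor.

Total spending on labor = 379056.1

At equilibrium Ld = Ls, so 7017 - 20W = 5482.9 + 3W; collecting terms, 1534.1 = 23W and W* = 66.7.
Substitute back: L* = 7017 - 20(66.7) = 5683.
Total spending on labor = W* × L* = 66.7 × 5683 = 379056.1.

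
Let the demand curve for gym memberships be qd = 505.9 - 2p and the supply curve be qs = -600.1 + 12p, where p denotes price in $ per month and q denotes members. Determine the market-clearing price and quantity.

p* = 79, q* = 347.9

At equilibrium qd = qs, so 505.9 - 2p = -600.1 + 12p; collecting terms, 1106 = 14p and p* = 79.
Then q* = 505.9 - 2(79) = 347.9.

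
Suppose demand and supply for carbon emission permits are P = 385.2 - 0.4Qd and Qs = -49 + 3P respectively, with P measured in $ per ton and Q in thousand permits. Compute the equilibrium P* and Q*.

P* = 184, Q* = 503

Inverting to quantity form: Qd = 963 - 2.5P.
At equilibrium Qd = Qs, so 963 - 2.5P = -49 + 3P; collecting terms, 1012 = 5.5P and P* = 184.
Plugging P* into demand: Q* = 963 - 2.5(184) = 503.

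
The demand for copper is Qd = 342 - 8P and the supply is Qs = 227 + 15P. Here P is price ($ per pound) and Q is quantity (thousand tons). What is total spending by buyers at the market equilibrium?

Total spending by buyers = 1510

Equating demand and supply, 342 - 8P = 227 + 15P gives 23P = 115, so P* = 5.
From the demand curve, Q* = 342 - 8(5) = 302.
Total spending by buyers = P* × Q* = 5 × 302 = 1510.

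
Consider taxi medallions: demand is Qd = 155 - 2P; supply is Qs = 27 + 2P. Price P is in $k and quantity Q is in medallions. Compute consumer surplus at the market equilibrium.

At equilibrium Qd = Qs, so 155 - 2P = 27 + 2P; collecting terms, 128 = 4P and P* = 32.
Substitute back: Q* = 155 - 2(32) = 91.
Demand choke price (Qd = 0): P = 155/2 = 77.5. Consumer surplus = ½ × (77.5 - 32) × 91 = 2070.25.

Consumer surplus = 2070.25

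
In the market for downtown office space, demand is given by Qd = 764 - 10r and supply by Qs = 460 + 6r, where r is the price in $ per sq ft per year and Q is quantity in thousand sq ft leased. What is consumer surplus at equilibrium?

Consumer surplus = 16473.8

Set Qd = Qs: 764 - 10r = 460 + 6r, so 304 = 16r and r* = 19.
Then Q* = 764 - 10(19) = 574.
Demand choke price (Qd = 0): r = 764/10 = 76.4. Consumer surplus = ½ × (76.4 - 19) × 574 = 16473.8.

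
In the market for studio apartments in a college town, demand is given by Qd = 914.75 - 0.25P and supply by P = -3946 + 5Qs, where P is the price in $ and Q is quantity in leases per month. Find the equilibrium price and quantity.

Rewriting in direct form: Qs = 789.2 + 0.2P.
At equilibrium Qd = Qs, so 914.75 - 0.25P = 789.2 + 0.2P; collecting terms, 125.55 = 0.45P and P* = 279.
Then Q* = 914.75 - 0.25(279) = 845.

P* = 279, Q* = 845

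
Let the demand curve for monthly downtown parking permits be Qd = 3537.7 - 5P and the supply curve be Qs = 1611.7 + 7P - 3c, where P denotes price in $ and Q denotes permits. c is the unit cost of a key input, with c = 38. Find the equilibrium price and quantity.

P* = 170, Q* = 2687.7

With c = 38, supply is Qs = 1497.7 + 7P.
Set Qd = Qs: 3537.7 - 5P = 1497.7 + 7P, so 2040 = 12P and P* = 170.
Substitute back: Q* = 3537.7 - 5(170) = 2687.7.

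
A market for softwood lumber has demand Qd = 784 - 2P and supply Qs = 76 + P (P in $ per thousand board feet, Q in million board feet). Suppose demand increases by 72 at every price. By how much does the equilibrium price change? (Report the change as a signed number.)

The market clears where 784 - 2P = 76 + P. Rearranging, 3P = 708, hence P* = 236.
Plugging P* into demand: Q* = 784 - 2(236) = 312.
After the shift, demand is Qd = 856 - 2P.
New equilibrium: 780 = 3P, so P = 260 and Q = 336.
ΔP = 260 - 236 = 24.

ΔP = 24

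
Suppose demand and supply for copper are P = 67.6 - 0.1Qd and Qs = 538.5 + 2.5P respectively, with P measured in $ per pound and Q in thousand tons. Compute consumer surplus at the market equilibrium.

Rewriting in direct form: Qd = 676 - 10P.
At equilibrium Qd = Qs, so 676 - 10P = 538.5 + 2.5P; collecting terms, 137.5 = 12.5P and P* = 11.
From the demand curve, Q* = 676 - 10(11) = 566.
Demand choke price (Qd = 0): P = 676/10 = 67.6. Consumer surplus = ½ × (67.6 - 11) × 566 = 16017.8.

Consumer surplus = 16017.8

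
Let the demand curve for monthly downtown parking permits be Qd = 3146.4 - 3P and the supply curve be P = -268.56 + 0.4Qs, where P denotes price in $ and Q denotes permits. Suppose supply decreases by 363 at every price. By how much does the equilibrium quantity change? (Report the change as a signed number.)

ΔQ = -198

Solving each curve for Q: Qs = 671.4 + 2.5P.
At equilibrium Qd = Qs, so 3146.4 - 3P = 671.4 + 2.5P; collecting terms, 2475 = 5.5P and P* = 450.
Substitute back: Q* = 3146.4 - 3(450) = 1796.4.
After the shift, supply is Qs = 308.4 + 2.5P.
The new intersection has 2838 = 5.5P, i.e. P = 516, Q = 1598.4.
ΔQ = 1598.4 - 1796.4 = -198.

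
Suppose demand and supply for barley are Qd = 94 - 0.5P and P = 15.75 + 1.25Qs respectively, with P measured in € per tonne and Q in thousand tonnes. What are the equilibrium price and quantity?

Inverting to quantity form: Qs = -12.6 + 0.8P.
Set Qd = Qs: 94 - 0.5P = -12.6 + 0.8P, so 106.6 = 1.3P and P* = 82.
Substitute back: Q* = 94 - 0.5(82) = 53.

P* = 82, Q* = 53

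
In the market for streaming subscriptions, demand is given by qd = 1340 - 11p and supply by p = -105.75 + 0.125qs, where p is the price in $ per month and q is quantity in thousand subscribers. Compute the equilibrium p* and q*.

p* = 26, q* = 1054

Rewriting in direct form: qs = 846 + 8p.
At equilibrium qd = qs, so 1340 - 11p = 846 + 8p; collecting terms, 494 = 19p and p* = 26.
From the demand curve, q* = 1340 - 11(26) = 1054.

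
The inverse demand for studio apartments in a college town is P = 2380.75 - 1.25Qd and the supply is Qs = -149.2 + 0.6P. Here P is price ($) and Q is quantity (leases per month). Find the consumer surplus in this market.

Solving each curve for Q: Qd = 1904.6 - 0.8P.
The market clears where 1904.6 - 0.8P = -149.2 + 0.6P. Rearranging, 1.4P = 2053.8, hence P* = 1467.
From the demand curve, Q* = 1904.6 - 0.8(1467) = 731.
Demand choke price (Qd = 0): P = 1904.6/0.8 = 2380.75. Consumer surplus = ½ × (2380.75 - 1467) × 731 = 333975.625.

Consumer surplus = 333975.625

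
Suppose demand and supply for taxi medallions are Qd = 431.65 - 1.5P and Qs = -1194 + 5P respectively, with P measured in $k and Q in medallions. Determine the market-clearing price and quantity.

P* = 250.1, Q* = 56.5

The market clears where 431.65 - 1.5P = -1194 + 5P. Rearranging, 6.5P = 1625.65, hence P* = 250.1.
Then Q* = 431.65 - 1.5(250.1) = 56.5.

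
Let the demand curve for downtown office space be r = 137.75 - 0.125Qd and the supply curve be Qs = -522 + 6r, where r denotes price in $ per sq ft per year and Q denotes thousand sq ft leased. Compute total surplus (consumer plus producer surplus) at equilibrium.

Total surplus = 4415.25

Inverting to quantity form: Qd = 1102 - 8r.
The market clears where 1102 - 8r = -522 + 6r. Rearranging, 14r = 1624, hence r* = 116.
Substitute back: Q* = 1102 - 8(116) = 174.
Demand choke price = 137.75; supply choke price = 87. CS = ½(137.75 - 116)(174) = 1892.25; PS = ½(116 - 87)(174) = 2523. Total surplus = 4415.25.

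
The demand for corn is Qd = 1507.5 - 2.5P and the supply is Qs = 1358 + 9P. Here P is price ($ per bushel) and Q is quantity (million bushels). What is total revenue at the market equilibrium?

Equating demand and supply, 1507.5 - 2.5P = 1358 + 9P gives 11.5P = 149.5, so P* = 13.
Plugging P* into demand: Q* = 1507.5 - 2.5(13) = 1475.
Total revenue = P* × Q* = 13 × 1475 = 19175.

Total revenue = 19175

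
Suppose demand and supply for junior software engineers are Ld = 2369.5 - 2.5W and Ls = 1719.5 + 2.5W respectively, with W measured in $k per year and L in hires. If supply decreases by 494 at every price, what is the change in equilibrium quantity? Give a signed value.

ΔL = -247

Set Ld = Ls: 2369.5 - 2.5W = 1719.5 + 2.5W, so 650 = 5W and W* = 130.
From the demand curve, L* = 2369.5 - 2.5(130) = 2044.5.
After the shift, supply is Ls = 1225.5 + 2.5W.
Re-solving, 5W = 1144 gives W = 228.8 and L = 1797.5.
ΔL = 1797.5 - 2044.5 = -247.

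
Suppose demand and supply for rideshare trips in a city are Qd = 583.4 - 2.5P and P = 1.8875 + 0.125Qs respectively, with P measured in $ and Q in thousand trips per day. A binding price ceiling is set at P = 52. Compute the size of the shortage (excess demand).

Inverting to quantity form: Qs = -15.1 + 8P.
With P fixed at 52, quantity demanded is 453.4 and quantity supplied is 400.9.
Shortage = Qd - Qs = 453.4 - 400.9 = 52.5.

Shortage = 52.5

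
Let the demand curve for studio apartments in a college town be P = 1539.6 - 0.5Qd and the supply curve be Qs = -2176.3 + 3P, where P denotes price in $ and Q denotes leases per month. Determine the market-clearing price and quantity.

P* = 1051.1, Q* = 977

In direct form, Qd = 3079.2 - 2P.
Equating demand and supply, 3079.2 - 2P = -2176.3 + 3P gives 5P = 5255.5, so P* = 1051.1.
From the demand curve, Q* = 3079.2 - 2(1051.1) = 977.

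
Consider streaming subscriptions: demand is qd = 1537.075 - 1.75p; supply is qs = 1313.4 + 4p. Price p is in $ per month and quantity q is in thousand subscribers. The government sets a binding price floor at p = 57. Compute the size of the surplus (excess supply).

Surplus = 104.075

At p = 57: qd = 1437.325 and qs = 1541.4.
Surplus = qs - qd = 1541.4 - 1437.325 = 104.075.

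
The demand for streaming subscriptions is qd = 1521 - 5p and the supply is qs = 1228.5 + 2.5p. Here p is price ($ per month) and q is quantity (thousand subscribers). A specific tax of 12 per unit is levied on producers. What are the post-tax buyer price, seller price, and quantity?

p_b = 43, p_s = 31, q = 1306

Producers keep p_s = p_b - 12 per unit, so supply in terms of the buyer price is qs = 1198.5 + 2.5p_b.
Market clearing requires 1521 - 5p_b = 1198.5 + 2.5p_b; hence 322.5 = 7.5p_b and p_b = 43.
So p_s = 31 and the quantity traded is q = 1521 - 5(43) = 1306.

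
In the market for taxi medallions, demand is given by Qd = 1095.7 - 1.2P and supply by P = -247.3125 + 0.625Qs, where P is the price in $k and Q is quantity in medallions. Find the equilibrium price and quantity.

Solving each curve for Q: Qs = 395.7 + 1.6P.
At equilibrium Qd = Qs, so 1095.7 - 1.2P = 395.7 + 1.6P; collecting terms, 700 = 2.8P and P* = 250.
Substitute back: Q* = 1095.7 - 1.2(250) = 795.7.

P* = 250, Q* = 795.7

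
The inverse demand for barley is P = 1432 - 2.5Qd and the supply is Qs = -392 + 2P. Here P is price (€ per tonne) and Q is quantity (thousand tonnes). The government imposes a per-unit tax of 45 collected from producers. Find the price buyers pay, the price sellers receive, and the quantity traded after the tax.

P_b = 439.5, P_s = 394.5, Q = 397

In direct form, Qd = 572.8 - 0.4P.
The tax drives a wedge P_b - P_s = 45. Substituting P_s = P_b - 45 into supply: Qs = -482 + 2P_b.
Equate demand and the shifted supply: 572.8 - 0.4P_b = -482 + 2P_b, giving 2.4P_b = 1054.8, so P_b = 439.5.
So P_s = 394.5 and the quantity traded is Q = 572.8 - 0.4(439.5) = 397.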